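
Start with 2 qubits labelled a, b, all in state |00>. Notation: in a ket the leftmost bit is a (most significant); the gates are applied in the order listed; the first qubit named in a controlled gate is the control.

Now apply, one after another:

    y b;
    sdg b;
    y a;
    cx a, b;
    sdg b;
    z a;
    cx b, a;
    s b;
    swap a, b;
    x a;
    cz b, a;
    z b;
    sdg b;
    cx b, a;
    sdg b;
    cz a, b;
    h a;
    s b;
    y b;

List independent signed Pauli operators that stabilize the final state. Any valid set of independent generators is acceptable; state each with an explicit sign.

The final state is stabilized by the group generated by +XI, +IZ; other independent generating sets are equally valid.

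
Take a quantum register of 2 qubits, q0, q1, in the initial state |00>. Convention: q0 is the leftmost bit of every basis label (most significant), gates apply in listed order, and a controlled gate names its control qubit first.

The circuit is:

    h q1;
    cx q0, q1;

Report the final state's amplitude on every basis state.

The resulting statevector has amplitude sqrt(2)/2 on |00>, sqrt(2)/2 on |01>, 0 on |10>, 0 on |11>.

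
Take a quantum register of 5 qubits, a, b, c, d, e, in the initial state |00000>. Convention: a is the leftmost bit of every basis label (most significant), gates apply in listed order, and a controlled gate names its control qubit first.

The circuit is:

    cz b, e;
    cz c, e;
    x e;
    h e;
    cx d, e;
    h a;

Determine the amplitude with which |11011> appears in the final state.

The final state's coefficient on |11011> equals 0.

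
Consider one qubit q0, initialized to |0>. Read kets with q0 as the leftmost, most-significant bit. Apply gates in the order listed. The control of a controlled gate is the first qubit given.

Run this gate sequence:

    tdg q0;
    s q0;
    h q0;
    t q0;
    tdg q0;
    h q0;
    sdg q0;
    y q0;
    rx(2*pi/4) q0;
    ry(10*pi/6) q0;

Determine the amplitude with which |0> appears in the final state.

The amplitude on |0> is -sqrt(6)/4 - sqrt(2)*I/4. Key observation: the block from step 2 through step 7 cancels to the identity and can be dropped.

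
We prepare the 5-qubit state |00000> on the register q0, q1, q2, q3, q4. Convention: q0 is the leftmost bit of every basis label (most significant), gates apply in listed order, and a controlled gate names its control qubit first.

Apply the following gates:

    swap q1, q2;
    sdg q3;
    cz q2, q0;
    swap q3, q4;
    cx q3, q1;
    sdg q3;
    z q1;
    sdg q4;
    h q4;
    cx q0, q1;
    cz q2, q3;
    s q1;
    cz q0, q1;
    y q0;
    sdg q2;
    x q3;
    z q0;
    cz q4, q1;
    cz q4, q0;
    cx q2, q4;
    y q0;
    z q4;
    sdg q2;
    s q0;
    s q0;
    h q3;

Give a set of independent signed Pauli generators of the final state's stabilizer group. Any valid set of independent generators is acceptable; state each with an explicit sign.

One valid set of independent stabilizer generators is -IIIXI, +IIIIX, +ZIIII, +IZIII, +IIZII (any independent generating set of the same group is equally correct).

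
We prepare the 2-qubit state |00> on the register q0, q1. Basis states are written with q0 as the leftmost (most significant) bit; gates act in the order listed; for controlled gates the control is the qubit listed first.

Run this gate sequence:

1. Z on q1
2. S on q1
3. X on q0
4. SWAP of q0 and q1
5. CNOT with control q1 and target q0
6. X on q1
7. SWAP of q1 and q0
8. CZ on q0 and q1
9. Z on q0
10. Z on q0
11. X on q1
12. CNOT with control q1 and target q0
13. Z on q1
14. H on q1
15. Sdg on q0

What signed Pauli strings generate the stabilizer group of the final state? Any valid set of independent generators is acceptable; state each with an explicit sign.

The stabilizer group can be generated by +IX, +ZI, among other valid generating sets.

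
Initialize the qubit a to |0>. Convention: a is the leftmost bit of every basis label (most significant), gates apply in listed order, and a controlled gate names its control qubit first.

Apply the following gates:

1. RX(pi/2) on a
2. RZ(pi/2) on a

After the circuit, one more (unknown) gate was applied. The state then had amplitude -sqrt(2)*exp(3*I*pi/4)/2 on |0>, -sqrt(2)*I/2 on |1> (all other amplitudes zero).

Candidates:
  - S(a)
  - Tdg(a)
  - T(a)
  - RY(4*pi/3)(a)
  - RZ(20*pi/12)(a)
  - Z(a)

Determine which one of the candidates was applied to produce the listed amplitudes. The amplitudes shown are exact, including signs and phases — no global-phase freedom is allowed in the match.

The applied gate was Tdg(a).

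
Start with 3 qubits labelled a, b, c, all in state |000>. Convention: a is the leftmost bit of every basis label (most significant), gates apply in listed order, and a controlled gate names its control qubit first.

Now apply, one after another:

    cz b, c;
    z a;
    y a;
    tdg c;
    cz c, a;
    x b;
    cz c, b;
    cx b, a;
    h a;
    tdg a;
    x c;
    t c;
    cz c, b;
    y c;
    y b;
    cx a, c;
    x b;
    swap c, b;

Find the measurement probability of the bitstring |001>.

A full measurement returns |001> with probability 1/2.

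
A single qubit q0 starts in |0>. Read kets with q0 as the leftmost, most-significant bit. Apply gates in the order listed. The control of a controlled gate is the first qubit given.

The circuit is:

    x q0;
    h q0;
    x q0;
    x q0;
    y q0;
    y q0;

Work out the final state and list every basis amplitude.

After the circuit, the state carries amplitude sqrt(2)/2 on |0>, -sqrt(2)/2 on |1>. Key observation: gates 3-4 undo each other exactly, leaving only the rest of the circuit to track.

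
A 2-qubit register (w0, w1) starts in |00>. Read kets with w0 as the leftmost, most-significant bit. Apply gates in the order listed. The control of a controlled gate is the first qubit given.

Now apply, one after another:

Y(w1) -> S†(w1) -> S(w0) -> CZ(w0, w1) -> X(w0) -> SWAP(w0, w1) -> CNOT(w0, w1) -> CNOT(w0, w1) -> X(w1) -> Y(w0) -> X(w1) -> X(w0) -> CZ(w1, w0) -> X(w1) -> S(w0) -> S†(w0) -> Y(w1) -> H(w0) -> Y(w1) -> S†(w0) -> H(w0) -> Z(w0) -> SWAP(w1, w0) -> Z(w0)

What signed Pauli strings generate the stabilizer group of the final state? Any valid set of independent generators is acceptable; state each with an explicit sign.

The final state is stabilized by the group generated by +IY, +ZI; other independent generating sets are equally valid.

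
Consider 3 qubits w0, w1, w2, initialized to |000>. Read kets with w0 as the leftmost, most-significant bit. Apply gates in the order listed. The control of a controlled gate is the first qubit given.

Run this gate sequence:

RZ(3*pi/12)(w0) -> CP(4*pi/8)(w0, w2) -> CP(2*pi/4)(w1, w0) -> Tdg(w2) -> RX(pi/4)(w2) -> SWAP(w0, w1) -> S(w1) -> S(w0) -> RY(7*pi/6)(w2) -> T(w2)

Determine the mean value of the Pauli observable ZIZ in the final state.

The observable ZIZ averages to -sqrt(6)/4.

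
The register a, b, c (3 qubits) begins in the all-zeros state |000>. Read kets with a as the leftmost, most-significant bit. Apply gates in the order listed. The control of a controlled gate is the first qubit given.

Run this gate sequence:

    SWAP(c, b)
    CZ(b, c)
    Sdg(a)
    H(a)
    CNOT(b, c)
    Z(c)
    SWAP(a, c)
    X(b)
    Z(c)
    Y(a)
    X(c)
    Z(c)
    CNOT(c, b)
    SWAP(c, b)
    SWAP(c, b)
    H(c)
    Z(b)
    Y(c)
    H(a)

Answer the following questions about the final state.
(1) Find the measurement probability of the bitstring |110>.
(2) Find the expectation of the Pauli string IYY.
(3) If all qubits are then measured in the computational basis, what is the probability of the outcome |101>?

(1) A full measurement returns |110> with probability 1/8.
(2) The expectation value of IYY is 1.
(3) A full measurement returns |101> with probability 1/8.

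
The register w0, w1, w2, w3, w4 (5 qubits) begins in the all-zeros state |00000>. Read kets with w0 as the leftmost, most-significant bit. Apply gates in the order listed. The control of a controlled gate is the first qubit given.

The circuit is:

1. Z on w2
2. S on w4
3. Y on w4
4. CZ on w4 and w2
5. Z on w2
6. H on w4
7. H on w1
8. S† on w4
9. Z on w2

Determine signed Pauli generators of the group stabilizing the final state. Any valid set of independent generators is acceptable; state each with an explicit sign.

One valid set of independent stabilizer generators is +IXIII, +IIIIY, +ZIIII, +IIZII, +IIIZI (any independent generating set of the same group is equally correct).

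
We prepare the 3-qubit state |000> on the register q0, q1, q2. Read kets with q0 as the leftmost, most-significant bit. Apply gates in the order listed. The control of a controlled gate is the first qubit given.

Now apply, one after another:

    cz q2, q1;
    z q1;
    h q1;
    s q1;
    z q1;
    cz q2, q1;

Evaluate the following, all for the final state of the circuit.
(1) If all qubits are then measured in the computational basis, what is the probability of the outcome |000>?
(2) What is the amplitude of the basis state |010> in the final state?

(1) A full measurement returns |000> with probability 1/2.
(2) The final state's coefficient on |010> equals -sqrt(2)*I/2.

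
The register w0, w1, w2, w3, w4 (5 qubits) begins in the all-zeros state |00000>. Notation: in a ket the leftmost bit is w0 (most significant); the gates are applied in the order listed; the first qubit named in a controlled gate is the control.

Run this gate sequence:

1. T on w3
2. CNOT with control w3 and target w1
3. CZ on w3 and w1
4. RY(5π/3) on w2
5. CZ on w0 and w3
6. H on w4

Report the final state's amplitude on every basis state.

After the circuit, the state carries amplitude -sqrt(6)/4 on |00000>, -sqrt(6)/4 on |00001>, sqrt(2)/4 on |00100>, sqrt(2)/4 on |00101>, and 0 on every other basis state.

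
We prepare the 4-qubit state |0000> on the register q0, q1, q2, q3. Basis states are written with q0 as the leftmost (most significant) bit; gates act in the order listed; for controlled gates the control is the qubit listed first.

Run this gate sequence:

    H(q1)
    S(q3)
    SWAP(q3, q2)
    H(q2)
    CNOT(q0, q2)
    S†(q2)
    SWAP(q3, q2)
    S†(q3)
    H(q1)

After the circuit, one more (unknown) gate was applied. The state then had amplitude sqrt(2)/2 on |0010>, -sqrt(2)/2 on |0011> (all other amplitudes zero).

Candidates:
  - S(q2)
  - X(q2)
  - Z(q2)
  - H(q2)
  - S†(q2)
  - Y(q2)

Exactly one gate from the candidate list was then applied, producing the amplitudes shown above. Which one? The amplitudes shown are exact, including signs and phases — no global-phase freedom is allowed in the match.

The applied gate was X(q2).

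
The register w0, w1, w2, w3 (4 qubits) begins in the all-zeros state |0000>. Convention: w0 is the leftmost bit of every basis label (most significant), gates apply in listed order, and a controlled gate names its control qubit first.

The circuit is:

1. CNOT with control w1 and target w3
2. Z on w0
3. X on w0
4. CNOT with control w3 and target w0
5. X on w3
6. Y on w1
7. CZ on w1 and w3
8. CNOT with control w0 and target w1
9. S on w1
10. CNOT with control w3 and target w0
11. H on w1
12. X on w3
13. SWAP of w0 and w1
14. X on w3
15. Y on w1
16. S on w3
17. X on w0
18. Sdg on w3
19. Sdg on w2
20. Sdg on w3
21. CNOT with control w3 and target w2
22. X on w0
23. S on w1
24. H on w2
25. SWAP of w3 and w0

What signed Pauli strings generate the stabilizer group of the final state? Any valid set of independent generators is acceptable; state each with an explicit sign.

The final state is stabilized by the group generated by -IIXI, +IIIX, -ZIII, -IZII; other independent generating sets are equally valid.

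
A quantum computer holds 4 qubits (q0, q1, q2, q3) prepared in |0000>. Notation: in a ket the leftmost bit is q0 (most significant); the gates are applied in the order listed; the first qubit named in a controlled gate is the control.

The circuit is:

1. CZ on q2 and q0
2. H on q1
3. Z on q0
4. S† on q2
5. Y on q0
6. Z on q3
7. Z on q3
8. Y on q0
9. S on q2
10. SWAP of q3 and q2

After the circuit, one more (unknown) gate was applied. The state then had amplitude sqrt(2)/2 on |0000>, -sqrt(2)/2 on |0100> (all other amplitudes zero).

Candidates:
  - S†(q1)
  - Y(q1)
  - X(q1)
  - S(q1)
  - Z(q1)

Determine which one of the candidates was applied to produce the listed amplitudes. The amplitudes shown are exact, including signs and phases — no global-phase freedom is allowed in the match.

It was Z(q1) that produced the state shown.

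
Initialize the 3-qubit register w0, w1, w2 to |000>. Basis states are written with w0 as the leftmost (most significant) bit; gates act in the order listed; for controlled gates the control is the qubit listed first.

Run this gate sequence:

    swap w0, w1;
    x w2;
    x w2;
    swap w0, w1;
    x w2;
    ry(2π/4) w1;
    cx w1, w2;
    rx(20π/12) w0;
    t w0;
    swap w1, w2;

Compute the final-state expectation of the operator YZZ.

The observable YZZ averages to -sqrt(6)/4. Key observation: gates 1-4 undo each other exactly, leaving only the rest of the circuit to track.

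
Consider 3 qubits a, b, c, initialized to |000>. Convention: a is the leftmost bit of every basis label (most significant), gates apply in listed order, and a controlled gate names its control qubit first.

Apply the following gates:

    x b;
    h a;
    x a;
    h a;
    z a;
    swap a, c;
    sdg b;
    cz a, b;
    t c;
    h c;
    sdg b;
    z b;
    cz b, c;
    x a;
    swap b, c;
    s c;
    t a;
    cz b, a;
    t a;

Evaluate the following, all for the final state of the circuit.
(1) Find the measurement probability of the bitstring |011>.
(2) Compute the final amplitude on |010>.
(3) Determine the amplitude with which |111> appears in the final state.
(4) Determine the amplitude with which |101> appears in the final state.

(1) A full measurement returns |011> with probability 0.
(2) The amplitude on |010> is 0.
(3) The final state's coefficient on |111> equals -sqrt(2)/2.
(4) The amplitude on |101> is -sqrt(2)/2.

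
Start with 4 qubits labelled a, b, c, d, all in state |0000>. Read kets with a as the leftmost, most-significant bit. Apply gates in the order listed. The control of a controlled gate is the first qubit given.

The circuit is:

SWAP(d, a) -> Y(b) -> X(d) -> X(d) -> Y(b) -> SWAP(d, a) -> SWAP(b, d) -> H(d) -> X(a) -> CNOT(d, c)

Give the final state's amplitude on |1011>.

The final state's coefficient on |1011> equals sqrt(2)/2. Key observation: steps 1-6 multiply out to the identity, so the circuit reduces to the remaining gates.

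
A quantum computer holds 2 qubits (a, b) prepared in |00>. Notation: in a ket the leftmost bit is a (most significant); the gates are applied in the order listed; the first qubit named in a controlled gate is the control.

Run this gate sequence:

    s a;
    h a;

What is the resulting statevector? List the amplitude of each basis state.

The resulting statevector has amplitude sqrt(2)/2 on |00>, 0 on |01>, sqrt(2)/2 on |10>, 0 on |11>.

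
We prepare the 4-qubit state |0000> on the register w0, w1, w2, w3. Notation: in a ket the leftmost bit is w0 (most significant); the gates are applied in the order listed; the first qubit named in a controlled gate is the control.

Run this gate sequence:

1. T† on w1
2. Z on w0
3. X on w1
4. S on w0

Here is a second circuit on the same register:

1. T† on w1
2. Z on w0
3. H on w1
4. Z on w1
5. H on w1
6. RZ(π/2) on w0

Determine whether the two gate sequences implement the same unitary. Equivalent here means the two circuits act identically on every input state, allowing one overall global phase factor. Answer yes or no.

Yes: on every input state the two circuits agree up to one overall phase factor.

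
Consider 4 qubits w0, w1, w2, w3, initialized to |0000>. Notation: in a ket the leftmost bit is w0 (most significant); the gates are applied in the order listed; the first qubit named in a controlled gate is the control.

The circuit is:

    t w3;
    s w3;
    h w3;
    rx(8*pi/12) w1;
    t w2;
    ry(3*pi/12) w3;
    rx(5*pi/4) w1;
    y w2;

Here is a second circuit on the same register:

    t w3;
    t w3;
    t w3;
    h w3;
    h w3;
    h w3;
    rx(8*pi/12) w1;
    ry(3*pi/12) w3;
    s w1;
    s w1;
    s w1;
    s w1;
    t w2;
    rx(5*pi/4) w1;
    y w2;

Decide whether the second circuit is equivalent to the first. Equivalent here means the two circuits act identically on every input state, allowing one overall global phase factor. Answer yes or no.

Yes — the two circuits implement the same unitary up to a global phase.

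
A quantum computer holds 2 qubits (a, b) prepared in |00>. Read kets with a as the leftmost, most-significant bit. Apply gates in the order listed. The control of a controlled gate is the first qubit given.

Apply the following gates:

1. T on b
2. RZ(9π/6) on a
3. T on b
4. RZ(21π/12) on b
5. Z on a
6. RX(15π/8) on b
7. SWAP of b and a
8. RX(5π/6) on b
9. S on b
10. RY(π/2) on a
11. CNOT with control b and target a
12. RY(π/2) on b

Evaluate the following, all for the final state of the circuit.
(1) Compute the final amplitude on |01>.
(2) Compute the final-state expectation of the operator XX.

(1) |01> carries amplitude -sqrt(6)*exp(3*I*pi/8)*cos(pi/16)/4 - sqrt(2)*I*exp(3*I*pi/8)*sin(pi/16)/4 in the final state.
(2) The observable XX averages to -sqrt(3*sqrt(2) + 6)/4.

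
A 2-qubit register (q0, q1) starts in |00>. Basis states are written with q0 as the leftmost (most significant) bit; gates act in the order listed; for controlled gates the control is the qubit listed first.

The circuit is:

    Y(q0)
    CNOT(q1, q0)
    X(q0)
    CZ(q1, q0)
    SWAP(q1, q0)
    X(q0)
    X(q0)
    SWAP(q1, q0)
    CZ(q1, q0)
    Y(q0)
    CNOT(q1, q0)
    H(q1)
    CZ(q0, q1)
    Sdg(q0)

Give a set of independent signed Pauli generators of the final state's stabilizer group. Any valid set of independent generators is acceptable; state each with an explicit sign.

The final state is stabilized by the group generated by -IX, -ZI; other independent generating sets are equally valid. Key observation: the block from step 4 through step 9 cancels to the identity and can be dropped.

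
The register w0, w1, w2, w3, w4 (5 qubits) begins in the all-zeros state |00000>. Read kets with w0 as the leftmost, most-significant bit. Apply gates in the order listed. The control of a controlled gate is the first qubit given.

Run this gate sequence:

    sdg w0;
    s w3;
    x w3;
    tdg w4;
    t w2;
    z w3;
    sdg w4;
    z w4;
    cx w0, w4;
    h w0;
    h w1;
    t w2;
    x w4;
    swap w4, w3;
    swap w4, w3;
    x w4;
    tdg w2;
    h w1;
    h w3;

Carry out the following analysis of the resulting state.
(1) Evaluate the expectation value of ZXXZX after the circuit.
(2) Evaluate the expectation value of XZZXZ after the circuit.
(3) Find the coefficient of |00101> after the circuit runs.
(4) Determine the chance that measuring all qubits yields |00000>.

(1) The observable ZXXZX averages to 0. Key observation: steps 11-18 multiply out to the identity, so the circuit reduces to the remaining gates.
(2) In the final state, XZZXZ has expectation -1.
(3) The amplitude on |00101> is 0.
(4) The probability of measuring |00000> is 1/4.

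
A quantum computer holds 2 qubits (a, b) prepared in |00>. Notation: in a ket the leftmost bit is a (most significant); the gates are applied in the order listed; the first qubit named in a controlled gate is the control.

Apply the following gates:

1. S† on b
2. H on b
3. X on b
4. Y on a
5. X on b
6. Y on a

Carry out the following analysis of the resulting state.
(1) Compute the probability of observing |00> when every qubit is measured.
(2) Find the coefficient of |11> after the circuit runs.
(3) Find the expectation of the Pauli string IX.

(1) Outcome |00> occurs with probability 1/2.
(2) The final state's coefficient on |11> equals 0.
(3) The expectation value of IX is 1.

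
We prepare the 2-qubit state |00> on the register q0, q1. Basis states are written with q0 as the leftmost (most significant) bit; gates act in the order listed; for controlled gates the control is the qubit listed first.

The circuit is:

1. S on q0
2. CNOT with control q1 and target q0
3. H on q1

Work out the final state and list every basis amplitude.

After the circuit, the state carries amplitude sqrt(2)/2 on |00>, sqrt(2)/2 on |01>, 0 on |10>, 0 on |11>.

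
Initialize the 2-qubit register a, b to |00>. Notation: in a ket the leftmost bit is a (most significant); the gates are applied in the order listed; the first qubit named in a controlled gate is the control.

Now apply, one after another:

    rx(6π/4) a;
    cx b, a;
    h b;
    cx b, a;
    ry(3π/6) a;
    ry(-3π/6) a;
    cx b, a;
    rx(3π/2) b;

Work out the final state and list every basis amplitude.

The resulting statevector has amplitude sqrt(2)*(1 + I)/4 on |00>, sqrt(2)*(1 + I)/4 on |01>, sqrt(2)*(-1 + I)/4 on |10>, sqrt(2)*(-1 + I)/4 on |11>.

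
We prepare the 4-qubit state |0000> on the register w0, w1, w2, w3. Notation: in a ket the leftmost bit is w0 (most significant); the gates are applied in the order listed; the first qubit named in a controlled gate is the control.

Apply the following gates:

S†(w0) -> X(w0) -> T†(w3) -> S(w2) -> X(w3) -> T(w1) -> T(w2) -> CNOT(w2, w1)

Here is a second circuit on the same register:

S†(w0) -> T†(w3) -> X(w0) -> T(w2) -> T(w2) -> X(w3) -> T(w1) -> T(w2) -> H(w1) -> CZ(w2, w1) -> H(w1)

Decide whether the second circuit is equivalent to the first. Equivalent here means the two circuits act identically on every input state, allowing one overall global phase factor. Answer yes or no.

Yes: on every input state the two circuits agree up to one overall phase factor.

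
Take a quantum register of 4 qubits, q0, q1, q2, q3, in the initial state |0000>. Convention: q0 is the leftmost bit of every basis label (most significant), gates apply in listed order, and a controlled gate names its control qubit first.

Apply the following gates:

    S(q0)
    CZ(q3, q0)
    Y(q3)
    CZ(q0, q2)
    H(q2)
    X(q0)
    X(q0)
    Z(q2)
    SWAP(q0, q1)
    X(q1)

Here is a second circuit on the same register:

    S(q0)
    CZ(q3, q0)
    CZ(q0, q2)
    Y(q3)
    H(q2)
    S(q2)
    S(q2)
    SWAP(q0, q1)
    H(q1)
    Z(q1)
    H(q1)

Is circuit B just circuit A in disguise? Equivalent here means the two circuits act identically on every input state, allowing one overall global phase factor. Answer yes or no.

Yes, they are equivalent — the unitaries differ by at most a global phase.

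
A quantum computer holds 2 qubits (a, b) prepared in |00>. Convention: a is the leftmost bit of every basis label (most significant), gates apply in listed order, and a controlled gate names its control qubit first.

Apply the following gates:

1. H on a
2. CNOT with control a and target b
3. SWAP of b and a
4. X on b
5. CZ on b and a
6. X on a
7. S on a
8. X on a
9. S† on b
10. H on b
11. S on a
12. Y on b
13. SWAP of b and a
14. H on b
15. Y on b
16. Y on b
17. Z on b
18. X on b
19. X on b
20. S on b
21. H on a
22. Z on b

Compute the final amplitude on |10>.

|10> carries amplitude 1/2 in the final state. Key observation: the block from step 18 through step 19 cancels to the identity and can be dropped.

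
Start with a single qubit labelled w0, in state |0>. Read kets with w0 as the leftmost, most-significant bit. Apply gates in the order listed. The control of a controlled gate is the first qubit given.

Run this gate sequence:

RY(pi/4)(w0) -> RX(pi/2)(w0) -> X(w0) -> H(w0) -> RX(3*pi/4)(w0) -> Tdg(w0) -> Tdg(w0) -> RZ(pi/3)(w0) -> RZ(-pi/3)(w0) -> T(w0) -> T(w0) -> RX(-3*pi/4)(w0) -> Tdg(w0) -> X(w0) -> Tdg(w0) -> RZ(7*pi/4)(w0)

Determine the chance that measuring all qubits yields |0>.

A full measurement returns |0> with probability 1/2 - sqrt(2)/4.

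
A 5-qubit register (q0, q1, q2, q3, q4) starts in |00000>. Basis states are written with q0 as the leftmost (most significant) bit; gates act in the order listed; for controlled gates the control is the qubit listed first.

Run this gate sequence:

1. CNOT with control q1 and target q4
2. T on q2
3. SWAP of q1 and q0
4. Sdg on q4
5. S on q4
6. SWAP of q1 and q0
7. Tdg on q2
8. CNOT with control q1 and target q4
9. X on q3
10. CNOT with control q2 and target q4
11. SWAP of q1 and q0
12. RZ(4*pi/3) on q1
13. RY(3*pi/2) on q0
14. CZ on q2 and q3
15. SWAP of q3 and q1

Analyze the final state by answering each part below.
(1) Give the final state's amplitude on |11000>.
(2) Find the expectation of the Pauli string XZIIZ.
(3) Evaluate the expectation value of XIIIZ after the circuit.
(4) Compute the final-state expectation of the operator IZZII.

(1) The final state's coefficient on |11000> equals -sqrt(2)*exp(I*pi/3)/2. Key observation: gates 1-8 undo each other exactly, leaving only the rest of the circuit to track.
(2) The expectation value of XZIIZ is 1.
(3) In the final state, XIIIZ has expectation -1.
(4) The expectation value of IZZII is -1.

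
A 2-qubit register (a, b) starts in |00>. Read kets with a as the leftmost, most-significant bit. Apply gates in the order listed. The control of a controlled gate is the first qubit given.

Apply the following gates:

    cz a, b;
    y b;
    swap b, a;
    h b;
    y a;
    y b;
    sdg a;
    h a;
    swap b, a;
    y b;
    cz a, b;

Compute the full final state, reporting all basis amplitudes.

After the circuit, the state carries amplitude -1/2 on |00>, 1/2 on |01>, 1/2 on |10>, 1/2 on |11>.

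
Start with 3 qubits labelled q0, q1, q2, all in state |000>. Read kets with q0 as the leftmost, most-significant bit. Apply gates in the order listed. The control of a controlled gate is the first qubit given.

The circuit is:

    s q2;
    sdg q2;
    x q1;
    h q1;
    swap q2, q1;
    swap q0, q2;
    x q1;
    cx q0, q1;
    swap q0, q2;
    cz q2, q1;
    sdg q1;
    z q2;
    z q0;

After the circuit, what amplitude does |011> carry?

The amplitude on |011> is 0.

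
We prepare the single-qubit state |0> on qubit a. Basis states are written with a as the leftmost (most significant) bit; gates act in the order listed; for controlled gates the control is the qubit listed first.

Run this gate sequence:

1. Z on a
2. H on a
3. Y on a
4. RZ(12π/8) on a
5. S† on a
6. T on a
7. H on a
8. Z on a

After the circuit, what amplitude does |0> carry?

|0> carries amplitude -1/2 + exp(3*I*pi/4)/2 in the final state.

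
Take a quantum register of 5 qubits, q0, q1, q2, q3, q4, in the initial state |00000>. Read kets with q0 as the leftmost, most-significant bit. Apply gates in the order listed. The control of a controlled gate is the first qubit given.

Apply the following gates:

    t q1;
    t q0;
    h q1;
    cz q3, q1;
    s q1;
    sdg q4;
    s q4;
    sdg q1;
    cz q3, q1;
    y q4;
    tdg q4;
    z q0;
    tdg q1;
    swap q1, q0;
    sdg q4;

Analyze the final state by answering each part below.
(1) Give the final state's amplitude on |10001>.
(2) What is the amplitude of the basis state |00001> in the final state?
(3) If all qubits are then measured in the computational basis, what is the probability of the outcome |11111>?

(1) The amplitude on |10001> is -sqrt(2)*I/2. Key observation: gates 4-9 undo each other exactly, leaving only the rest of the circuit to track.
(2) The final state's coefficient on |00001> equals -sqrt(2)*exp(3*I*pi/4)/2.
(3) A full measurement returns |11111> with probability 0.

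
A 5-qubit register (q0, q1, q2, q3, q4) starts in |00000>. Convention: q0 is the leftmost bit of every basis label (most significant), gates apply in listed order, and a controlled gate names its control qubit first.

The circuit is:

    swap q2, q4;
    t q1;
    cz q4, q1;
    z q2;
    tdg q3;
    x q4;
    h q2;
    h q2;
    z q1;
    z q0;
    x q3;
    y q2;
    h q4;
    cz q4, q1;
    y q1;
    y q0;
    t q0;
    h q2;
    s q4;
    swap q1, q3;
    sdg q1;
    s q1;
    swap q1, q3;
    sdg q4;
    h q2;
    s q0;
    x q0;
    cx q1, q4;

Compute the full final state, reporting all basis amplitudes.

The final amplitudes are -sqrt(2)*exp(I*pi/4)/2 on |01110>, sqrt(2)*exp(I*pi/4)/2 on |01111>, and 0 on every other basis state. Key observation: gates 18-25 undo each other exactly, leaving only the rest of the circuit to track.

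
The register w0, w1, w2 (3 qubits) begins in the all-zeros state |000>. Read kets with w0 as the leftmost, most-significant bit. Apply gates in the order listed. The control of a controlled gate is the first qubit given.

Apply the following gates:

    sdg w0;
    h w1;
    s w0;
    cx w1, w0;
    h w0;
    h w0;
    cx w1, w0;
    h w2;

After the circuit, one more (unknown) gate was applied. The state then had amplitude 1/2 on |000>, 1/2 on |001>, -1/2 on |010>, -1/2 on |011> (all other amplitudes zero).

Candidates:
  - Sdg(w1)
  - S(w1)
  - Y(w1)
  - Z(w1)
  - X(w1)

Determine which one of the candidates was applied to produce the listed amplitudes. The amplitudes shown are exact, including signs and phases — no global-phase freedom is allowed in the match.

The applied gate was Z(w1). Key observation: gates 4-7 undo each other exactly, leaving only the rest of the circuit to track.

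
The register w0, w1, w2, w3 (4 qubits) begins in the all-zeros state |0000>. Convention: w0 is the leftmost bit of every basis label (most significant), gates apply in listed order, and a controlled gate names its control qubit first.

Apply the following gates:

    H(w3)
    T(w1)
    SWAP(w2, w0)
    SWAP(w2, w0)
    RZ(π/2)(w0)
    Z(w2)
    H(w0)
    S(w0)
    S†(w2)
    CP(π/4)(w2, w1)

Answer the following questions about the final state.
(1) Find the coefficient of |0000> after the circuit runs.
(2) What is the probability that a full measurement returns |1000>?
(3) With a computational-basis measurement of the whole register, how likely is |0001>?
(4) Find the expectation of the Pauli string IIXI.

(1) The final state's coefficient on |0000> equals -exp(3*I*pi/4)/2.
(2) A full measurement returns |1000> with probability 1/4.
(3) A full measurement returns |0001> with probability 1/4.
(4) The expectation value of IIXI is 0.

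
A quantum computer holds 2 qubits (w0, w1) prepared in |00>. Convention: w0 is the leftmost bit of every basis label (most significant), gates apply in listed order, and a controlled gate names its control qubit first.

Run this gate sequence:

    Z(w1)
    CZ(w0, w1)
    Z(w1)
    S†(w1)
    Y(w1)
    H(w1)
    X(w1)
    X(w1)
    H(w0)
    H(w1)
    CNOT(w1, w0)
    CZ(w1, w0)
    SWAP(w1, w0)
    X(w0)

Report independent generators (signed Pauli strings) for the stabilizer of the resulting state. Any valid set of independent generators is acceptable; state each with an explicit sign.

The final state is stabilized by the group generated by -IX, +ZI; other independent generating sets are equally valid. Key observation: gates 7-8 undo each other exactly, leaving only the rest of the circuit to track.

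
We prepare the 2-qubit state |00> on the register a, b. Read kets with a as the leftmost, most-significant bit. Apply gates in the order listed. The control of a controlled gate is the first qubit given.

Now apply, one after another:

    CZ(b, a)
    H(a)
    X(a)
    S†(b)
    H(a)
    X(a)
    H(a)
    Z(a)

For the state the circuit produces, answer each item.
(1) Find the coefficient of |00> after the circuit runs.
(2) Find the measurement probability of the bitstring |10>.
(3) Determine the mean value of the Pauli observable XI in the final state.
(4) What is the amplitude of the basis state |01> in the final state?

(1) The final state's coefficient on |00> equals sqrt(2)/2. Key observation: gates 5-8 undo each other exactly, leaving only the rest of the circuit to track.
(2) The probability of measuring |10> is 1/2.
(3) The observable XI averages to 1.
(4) |01> carries amplitude 0 in the final state.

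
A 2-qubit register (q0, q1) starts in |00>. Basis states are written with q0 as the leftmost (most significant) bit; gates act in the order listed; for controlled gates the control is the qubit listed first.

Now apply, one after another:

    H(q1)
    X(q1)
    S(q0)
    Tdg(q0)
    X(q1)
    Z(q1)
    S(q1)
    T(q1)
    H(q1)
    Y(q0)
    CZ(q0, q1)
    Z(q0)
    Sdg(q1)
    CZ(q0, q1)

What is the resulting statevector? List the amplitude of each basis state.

The final amplitudes are 0 on |00>, 0 on |01>, -I/2 - exp(I*pi/4)/2 on |10>, -1/2 - exp(3*I*pi/4)/2 on |11>.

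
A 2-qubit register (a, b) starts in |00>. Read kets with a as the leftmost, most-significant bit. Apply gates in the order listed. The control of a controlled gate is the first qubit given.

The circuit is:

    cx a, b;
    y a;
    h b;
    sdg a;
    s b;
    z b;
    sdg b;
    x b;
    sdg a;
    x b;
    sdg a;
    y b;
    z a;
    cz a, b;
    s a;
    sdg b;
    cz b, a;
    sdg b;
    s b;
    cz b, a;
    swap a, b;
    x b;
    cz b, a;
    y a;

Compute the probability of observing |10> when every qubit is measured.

A full measurement returns |10> with probability 1/2. Key observation: gates 17-20 undo each other exactly, leaving only the rest of the circuit to track.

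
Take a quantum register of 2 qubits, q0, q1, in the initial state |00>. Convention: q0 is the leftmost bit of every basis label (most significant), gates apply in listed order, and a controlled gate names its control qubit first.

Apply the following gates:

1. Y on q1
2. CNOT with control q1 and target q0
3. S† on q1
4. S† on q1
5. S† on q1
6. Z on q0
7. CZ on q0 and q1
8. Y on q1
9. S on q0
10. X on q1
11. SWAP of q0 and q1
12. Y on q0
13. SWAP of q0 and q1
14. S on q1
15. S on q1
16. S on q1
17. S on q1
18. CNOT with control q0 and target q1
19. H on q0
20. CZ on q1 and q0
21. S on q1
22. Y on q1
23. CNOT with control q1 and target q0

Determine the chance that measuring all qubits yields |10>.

A full measurement returns |10> with probability 1/2. Key observation: steps 14-17 multiply out to the identity, so the circuit reduces to the remaining gates.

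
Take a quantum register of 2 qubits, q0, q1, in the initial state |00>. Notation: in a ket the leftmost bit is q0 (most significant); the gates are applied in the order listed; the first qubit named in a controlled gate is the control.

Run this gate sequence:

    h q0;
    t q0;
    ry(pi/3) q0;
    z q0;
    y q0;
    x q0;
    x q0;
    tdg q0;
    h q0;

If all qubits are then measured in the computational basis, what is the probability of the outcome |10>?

The probability of measuring |10> is 5/8.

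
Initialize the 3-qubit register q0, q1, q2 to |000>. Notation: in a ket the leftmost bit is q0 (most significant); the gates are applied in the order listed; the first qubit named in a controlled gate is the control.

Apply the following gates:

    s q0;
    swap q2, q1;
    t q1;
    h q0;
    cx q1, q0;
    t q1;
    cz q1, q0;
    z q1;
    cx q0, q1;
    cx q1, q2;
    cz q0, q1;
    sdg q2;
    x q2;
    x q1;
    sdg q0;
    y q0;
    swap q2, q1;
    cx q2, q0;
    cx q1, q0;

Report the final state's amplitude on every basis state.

The resulting statevector has amplitude -sqrt(2)*I/2 on |000>, sqrt(2)*I/2 on |111>, and 0 on every other basis state.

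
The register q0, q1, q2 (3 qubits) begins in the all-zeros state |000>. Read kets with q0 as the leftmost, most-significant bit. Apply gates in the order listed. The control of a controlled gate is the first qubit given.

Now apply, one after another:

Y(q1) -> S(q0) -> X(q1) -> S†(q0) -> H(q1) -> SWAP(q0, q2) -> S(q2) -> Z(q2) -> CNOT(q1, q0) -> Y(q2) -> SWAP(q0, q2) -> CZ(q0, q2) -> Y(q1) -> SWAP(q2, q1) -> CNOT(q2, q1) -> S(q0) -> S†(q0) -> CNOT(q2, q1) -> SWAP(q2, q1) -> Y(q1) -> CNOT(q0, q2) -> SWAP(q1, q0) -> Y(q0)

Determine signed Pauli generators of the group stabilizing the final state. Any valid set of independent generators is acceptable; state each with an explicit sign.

One valid set of independent stabilizer generators is +XIX, +ZIZ, -IZI (any independent generating set of the same group is equally correct). Key observation: gates 13-20 undo each other exactly, leaving only the rest of the circuit to track.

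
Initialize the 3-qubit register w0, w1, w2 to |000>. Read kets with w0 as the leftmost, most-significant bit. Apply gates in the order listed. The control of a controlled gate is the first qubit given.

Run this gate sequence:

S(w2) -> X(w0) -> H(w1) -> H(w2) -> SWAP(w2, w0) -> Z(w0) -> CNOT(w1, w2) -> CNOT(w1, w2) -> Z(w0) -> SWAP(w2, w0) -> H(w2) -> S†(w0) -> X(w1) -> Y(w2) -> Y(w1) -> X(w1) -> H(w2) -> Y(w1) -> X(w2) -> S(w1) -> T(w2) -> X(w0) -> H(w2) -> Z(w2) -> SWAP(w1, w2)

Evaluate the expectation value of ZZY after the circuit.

In the final state, ZZY has expectation -sqrt(2)/2. Key observation: steps 4-11 multiply out to the identity, so the circuit reduces to the remaining gates.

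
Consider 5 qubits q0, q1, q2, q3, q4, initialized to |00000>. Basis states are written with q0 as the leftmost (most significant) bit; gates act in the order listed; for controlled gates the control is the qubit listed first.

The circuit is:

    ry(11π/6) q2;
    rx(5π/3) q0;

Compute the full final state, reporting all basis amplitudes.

After the circuit, the state carries amplitude sqrt(6)/8 + 3*sqrt(2)/8 on |00000>, -3*sqrt(2)/8 + sqrt(6)/8 on |00100>, I*(sqrt(2) + sqrt(6))/8 on |10000>, I*(-sqrt(6) + sqrt(2))/8 on |10100>, and 0 on every other basis state.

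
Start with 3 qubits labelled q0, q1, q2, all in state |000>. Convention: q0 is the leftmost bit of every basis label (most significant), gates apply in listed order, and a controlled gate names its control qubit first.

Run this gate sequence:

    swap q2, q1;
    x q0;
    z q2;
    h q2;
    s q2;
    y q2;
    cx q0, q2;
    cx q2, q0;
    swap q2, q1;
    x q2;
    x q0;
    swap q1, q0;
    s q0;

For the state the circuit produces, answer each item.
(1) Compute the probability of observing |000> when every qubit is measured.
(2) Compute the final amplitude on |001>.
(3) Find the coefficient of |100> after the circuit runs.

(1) Outcome |000> occurs with probability 0.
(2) The amplitude on |001> is sqrt(2)*I/2.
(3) The amplitude on |100> is 0.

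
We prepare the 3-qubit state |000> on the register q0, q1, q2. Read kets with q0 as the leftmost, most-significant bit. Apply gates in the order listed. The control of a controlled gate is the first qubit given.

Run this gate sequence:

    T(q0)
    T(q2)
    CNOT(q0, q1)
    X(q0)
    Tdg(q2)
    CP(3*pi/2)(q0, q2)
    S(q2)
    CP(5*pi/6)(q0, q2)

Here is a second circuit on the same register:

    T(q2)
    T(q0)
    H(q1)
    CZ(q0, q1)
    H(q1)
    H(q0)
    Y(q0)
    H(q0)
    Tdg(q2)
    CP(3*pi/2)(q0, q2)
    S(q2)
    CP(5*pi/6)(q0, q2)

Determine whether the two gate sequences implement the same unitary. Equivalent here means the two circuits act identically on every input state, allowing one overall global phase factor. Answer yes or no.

No, they are not equivalent — no single phase factor reconciles the two unitaries.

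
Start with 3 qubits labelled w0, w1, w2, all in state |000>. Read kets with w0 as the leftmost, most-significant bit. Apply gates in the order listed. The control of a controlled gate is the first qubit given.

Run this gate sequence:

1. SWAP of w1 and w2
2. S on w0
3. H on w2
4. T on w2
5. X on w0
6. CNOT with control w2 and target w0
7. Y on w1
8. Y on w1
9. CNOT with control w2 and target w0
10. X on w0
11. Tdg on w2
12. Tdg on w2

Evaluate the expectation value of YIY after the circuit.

In the final state, YIY has expectation 0.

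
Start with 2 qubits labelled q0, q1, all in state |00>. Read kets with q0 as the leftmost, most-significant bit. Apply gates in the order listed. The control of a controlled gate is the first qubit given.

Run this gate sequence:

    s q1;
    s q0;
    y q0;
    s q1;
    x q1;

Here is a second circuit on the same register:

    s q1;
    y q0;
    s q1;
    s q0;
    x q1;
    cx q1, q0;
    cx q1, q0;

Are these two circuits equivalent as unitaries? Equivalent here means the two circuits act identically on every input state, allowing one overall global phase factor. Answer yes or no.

No: there is an input state on which the two circuits produce genuinely different outputs (not merely differing by a phase).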